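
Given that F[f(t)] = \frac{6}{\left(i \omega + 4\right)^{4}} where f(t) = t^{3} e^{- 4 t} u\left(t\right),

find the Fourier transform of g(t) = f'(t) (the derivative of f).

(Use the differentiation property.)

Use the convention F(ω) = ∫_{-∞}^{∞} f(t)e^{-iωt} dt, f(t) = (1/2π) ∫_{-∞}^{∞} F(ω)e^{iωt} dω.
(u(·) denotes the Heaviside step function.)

F[g](ω) = \frac{6 i \omega}{\left(i \omega + 4\right)^{4}}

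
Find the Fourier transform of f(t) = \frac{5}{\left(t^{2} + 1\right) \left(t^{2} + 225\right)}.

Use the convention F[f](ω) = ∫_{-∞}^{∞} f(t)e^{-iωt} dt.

F(ω) = \frac{\pi \left(15 e^{14 \left|{\omega}\right|} - 1\right) e^{- 15 \left|{\omega}\right|}}{672}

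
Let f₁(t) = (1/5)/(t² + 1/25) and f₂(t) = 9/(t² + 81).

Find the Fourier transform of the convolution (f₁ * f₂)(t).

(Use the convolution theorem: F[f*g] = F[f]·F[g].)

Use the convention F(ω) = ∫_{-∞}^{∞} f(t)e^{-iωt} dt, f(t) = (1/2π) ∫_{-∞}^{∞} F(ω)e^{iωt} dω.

F[f₁*f₂](ω) = \pi^{2} e^{- \frac{46 \left|{\omega}\right|}{5}}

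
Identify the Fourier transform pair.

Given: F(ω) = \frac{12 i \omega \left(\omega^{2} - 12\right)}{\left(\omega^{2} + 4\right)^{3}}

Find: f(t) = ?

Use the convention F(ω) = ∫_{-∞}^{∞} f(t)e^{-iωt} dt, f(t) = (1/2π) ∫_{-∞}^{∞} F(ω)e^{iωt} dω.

f(t) = 3 t e^{- 2 \left|{t}\right|} \left|{t}\right|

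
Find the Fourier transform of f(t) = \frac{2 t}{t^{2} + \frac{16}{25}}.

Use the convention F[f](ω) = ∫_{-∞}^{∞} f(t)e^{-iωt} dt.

F(ω) = - 2 i \pi e^{- \frac{4 \left|{\omega}\right|}{5}} \operatorname{sign}{\left(\omega \right)}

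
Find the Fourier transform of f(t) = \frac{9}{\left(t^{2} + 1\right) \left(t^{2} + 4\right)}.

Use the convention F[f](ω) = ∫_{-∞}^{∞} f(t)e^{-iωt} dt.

F(ω) = \frac{3 \pi \left(2 e^{\left|{\omega}\right|} - 1\right) e^{- 2 \left|{\omega}\right|}}{2}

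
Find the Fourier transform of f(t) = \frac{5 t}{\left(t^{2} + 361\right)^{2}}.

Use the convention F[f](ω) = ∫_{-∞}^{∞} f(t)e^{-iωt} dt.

F(ω) = - \frac{5 i \pi \omega e^{- 19 \left|{\omega}\right|}}{38}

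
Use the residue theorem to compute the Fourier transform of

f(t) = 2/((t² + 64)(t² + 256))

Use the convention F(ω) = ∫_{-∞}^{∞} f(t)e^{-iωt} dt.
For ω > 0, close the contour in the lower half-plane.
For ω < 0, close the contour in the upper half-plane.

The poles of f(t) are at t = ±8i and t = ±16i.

Let g(z) = f(z)e^{-iωz}; for large |z| the factor e^{-iωz} decays in the lower half-plane when ω > 0 and in the upper half-plane when ω < 0.

Case ω > 0 (lower half-plane, clockwise contour ⇒ F(ω) = -2πi·ΣRes):
  Res_{z = - 8 i} g(z) = \frac{i e^{- 8 \omega}}{1536}
  Res_{z = - 16 i} g(z) = - \frac{i e^{- 16 \omega}}{3072}
  F(ω) = -2πi·ΣRes = \frac{\pi \left(2 e^{8 \omega} - 1\right) e^{- 16 \omega}}{1536}

Case ω < 0 (upper half-plane, counterclockwise contour ⇒ F(ω) = +2πi·ΣRes):
  Res_{z = 8 i} g(z) = - \frac{i e^{8 \omega}}{1536}
  Res_{z = 16 i} g(z) = \frac{i e^{16 \omega}}{3072}
  F(ω) = 2πi·ΣRes = \frac{\pi \left(2 - e^{8 \omega}\right) e^{8 \omega}}{1536}

Both cases combine into a single formula in |ω|:

F(ω) = \frac{\pi \left(2 e^{8 \left|{\omega}\right|} - 1\right) e^{- 16 \left|{\omega}\right|}}{1536}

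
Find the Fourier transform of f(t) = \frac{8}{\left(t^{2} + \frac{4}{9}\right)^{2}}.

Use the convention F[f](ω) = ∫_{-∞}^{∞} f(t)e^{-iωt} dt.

F(ω) = \frac{9 \pi \left(2 \left|{\omega}\right| + 3\right) e^{- \frac{2 \left|{\omega}\right|}{3}}}{2}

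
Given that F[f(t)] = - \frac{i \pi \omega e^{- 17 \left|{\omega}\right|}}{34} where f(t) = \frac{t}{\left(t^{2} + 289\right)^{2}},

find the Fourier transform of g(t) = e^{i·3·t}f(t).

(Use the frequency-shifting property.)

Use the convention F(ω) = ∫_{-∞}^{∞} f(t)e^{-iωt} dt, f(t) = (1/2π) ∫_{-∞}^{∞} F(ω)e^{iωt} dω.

F[g](ω) = \frac{i \pi \left(3 - \omega\right) e^{- 17 \left|{\omega - 3}\right|}}{34}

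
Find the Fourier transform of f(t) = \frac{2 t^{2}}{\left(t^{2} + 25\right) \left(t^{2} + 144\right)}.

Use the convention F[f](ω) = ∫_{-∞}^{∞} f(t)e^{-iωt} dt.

F(ω) = \frac{2 \pi \left(12 - 5 e^{7 \left|{\omega}\right|}\right) e^{- 12 \left|{\omega}\right|}}{119}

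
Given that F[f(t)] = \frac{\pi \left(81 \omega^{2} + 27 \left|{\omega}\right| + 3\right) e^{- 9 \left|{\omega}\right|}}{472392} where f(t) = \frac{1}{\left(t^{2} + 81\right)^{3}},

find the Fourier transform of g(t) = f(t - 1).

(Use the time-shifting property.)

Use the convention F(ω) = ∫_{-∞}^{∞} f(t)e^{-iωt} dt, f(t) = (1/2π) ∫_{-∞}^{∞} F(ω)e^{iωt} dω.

F[g](ω) = \frac{\pi \left(27 \omega^{2} + 9 \left|{\omega}\right| + 1\right) e^{- i \omega - 9 \left|{\omega}\right|}}{157464}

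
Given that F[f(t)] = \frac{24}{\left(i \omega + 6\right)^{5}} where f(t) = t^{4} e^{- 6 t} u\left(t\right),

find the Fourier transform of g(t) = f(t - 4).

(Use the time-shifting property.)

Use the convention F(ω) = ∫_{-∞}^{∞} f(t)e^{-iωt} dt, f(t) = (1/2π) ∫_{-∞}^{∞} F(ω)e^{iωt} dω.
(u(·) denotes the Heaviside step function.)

F[g](ω) = \frac{24 e^{- 4 i \omega}}{\left(i \omega + 6\right)^{5}}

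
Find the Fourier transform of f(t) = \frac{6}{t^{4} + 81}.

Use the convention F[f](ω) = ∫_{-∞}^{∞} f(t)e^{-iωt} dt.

F(ω) = \frac{2 \pi e^{- \frac{3 \sqrt{2} \left|{\omega}\right|}{2}} \sin{\left(\frac{3 \sqrt{2} \left|{\omega}\right|}{2} + \frac{\pi}{4} \right)}}{9}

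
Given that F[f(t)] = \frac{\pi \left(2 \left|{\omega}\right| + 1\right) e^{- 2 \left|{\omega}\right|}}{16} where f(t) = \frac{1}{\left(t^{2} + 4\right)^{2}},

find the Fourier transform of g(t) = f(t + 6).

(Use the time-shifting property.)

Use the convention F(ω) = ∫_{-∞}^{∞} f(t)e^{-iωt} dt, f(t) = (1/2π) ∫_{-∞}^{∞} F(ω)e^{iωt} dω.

F[g](ω) = \frac{\pi \left(2 \left|{\omega}\right| + 1\right) e^{6 i \omega - 2 \left|{\omega}\right|}}{16}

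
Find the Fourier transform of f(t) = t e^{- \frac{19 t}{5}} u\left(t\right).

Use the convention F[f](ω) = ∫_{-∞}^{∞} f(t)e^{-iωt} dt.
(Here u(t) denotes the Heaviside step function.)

F(ω) = \frac{25}{\left(5 i \omega + 19\right)^{2}}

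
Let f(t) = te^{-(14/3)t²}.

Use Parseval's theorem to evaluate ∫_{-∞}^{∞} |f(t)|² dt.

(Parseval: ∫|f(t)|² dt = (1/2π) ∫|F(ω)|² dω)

∫|f(t)|² dt = \frac{3 \sqrt{21} \sqrt{\pi}}{784}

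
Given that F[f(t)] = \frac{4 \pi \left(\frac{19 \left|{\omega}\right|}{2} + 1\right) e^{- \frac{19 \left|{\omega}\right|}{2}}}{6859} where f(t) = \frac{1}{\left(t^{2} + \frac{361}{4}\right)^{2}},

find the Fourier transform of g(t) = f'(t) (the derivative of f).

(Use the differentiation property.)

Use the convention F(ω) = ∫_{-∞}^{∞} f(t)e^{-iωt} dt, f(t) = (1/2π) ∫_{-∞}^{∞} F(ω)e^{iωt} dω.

F[g](ω) = \frac{2 i \pi \omega \left(19 \left|{\omega}\right| + 2\right) e^{- \frac{19 \left|{\omega}\right|}{2}}}{6859}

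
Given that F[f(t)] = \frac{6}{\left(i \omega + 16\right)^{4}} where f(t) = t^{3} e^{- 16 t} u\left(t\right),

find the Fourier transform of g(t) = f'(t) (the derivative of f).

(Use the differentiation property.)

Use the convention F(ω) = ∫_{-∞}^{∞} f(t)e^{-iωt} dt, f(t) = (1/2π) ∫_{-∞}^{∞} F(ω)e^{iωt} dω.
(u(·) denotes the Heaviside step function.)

F[g](ω) = \frac{6 i \omega}{\left(i \omega + 16\right)^{4}}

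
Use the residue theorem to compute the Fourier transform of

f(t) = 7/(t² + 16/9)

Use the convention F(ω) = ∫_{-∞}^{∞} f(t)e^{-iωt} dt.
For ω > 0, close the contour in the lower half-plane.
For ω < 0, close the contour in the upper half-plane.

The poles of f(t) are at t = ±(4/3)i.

Let g(z) = f(z)e^{-iωz}; for large |z| the factor e^{-iωz} decays in the lower half-plane when ω > 0 and in the upper half-plane when ω < 0.

Case ω > 0 (lower half-plane, clockwise contour ⇒ F(ω) = -2πi·ΣRes):
  Res_{z = - \frac{4 i}{3}} g(z) = \frac{21 i e^{- \frac{4 \omega}{3}}}{8}
  F(ω) = -2πi·ΣRes = \frac{21 \pi e^{- \frac{4 \omega}{3}}}{4}

Case ω < 0 (upper half-plane, counterclockwise contour ⇒ F(ω) = +2πi·ΣRes):
  Res_{z = \frac{4 i}{3}} g(z) = - \frac{21 i e^{\frac{4 \omega}{3}}}{8}
  F(ω) = 2πi·ΣRes = \frac{21 \pi e^{\frac{4 \omega}{3}}}{4}

Both cases combine into a single formula in |ω|:

F(ω) = \frac{21 \pi e^{- \frac{4 \left|{\omega}\right|}{3}}}{4}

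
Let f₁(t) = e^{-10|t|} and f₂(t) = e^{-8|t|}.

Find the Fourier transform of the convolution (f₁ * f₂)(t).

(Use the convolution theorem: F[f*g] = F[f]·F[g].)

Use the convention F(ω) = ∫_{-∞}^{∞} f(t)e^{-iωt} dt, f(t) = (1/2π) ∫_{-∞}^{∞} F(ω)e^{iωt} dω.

F[f₁*f₂](ω) = \frac{320}{\left(\omega^{2} + 64\right) \left(\omega^{2} + 100\right)}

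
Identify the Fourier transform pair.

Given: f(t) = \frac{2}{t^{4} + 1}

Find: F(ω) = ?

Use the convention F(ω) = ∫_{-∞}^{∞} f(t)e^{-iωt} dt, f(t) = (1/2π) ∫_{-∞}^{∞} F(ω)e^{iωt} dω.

F(ω) = 2 \pi e^{- \frac{\sqrt{2} \left|{\omega}\right|}{2}} \sin{\left(\frac{\sqrt{2} \left|{\omega}\right|}{2} + \frac{\pi}{4} \right)}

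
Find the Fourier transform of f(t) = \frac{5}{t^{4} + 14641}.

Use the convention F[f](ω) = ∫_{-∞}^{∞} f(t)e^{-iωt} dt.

F(ω) = \frac{5 \pi e^{- \frac{11 \sqrt{2} \left|{\omega}\right|}{2}} \sin{\left(\frac{11 \sqrt{2} \left|{\omega}\right|}{2} + \frac{\pi}{4} \right)}}{1331}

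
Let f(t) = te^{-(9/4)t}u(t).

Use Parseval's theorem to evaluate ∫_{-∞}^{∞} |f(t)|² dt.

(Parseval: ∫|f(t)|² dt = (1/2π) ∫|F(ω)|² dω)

∫|f(t)|² dt = \frac{16}{729}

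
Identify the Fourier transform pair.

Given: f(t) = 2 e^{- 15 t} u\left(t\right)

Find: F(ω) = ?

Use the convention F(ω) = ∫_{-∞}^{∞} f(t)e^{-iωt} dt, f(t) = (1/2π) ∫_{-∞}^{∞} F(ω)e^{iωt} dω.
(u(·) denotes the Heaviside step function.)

F(ω) = \frac{2}{i \omega + 15}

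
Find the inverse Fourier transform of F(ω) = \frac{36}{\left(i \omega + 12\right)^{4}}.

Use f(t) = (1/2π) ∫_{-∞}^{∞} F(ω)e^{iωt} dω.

f(t) = 6 t^{3} e^{- 12 t} u\left(t\right)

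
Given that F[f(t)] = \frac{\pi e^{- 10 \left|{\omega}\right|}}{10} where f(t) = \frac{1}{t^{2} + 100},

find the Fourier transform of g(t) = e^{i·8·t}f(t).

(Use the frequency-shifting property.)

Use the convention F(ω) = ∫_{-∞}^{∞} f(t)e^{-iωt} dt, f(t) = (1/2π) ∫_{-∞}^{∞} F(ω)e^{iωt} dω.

F[g](ω) = \frac{\pi e^{- 10 \left|{\omega - 8}\right|}}{10}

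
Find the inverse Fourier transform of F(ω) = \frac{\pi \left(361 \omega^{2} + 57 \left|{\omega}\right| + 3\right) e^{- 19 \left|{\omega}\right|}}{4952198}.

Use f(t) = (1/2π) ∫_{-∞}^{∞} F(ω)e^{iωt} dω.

f(t) = \frac{4}{\left(t^{2} + 361\right)^{3}}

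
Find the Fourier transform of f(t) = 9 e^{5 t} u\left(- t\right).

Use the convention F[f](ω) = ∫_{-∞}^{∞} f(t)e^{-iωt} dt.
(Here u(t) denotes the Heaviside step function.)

F(ω) = - \frac{9}{i \omega - 5}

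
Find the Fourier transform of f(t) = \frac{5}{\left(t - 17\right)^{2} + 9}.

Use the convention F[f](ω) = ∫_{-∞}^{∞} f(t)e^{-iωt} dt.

F(ω) = \frac{5 \pi e^{- 17 i \omega - 3 \left|{\omega}\right|}}{3}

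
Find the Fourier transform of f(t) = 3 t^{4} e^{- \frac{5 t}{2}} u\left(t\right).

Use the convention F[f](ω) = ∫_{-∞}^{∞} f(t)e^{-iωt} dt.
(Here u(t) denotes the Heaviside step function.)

F(ω) = \frac{2304}{\left(2 i \omega + 5\right)^{5}}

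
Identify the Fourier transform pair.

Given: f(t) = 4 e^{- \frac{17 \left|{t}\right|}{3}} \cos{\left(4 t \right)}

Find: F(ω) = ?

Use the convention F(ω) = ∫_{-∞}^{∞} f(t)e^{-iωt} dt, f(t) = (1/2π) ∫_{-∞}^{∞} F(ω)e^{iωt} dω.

F(ω) = \frac{408 \left(9 \omega^{2} + 433\right)}{81 \omega^{4} + 2610 \omega^{2} + 187489}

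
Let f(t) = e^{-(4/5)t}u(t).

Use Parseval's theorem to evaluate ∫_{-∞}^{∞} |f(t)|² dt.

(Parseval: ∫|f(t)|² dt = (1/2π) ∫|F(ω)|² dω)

∫|f(t)|² dt = \frac{5}{8}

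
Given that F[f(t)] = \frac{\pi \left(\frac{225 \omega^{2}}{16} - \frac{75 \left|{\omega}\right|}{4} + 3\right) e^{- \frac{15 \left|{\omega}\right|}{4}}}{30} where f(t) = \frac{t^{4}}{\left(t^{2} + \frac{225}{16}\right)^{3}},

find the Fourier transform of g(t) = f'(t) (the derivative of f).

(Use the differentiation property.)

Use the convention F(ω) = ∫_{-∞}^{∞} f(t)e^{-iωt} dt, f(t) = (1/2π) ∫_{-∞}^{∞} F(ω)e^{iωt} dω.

F[g](ω) = \frac{i \pi \omega \left(75 \omega^{2} - 100 \left|{\omega}\right| + 16\right) e^{- \frac{15 \left|{\omega}\right|}{4}}}{160}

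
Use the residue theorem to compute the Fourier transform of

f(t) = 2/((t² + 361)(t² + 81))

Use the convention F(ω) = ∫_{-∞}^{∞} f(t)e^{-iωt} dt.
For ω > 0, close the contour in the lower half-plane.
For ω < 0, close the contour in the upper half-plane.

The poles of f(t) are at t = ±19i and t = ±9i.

Let g(z) = f(z)e^{-iωz}; for large |z| the factor e^{-iωz} decays in the lower half-plane when ω > 0 and in the upper half-plane when ω < 0.

Case ω > 0 (lower half-plane, clockwise contour ⇒ F(ω) = -2πi·ΣRes):
  Res_{z = - 19 i} g(z) = - \frac{i e^{- 19 \omega}}{5320}
  Res_{z = - 9 i} g(z) = \frac{i e^{- 9 \omega}}{2520}
  F(ω) = -2πi·ΣRes = \frac{\pi \left(19 e^{10 \omega} - 9\right) e^{- 19 \omega}}{23940}

Case ω < 0 (upper half-plane, counterclockwise contour ⇒ F(ω) = +2πi·ΣRes):
  Res_{z = 19 i} g(z) = \frac{i e^{19 \omega}}{5320}
  Res_{z = 9 i} g(z) = - \frac{i e^{9 \omega}}{2520}
  F(ω) = 2πi·ΣRes = \frac{\pi \left(19 - 9 e^{10 \omega}\right) e^{9 \omega}}{23940}

Both cases combine into a single formula in |ω|:

F(ω) = \frac{\pi \left(19 e^{10 \left|{\omega}\right|} - 9\right) e^{- 19 \left|{\omega}\right|}}{23940}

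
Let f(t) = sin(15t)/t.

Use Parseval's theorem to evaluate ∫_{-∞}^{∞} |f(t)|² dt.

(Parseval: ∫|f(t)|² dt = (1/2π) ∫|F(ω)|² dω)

∫|f(t)|² dt = 15 \pi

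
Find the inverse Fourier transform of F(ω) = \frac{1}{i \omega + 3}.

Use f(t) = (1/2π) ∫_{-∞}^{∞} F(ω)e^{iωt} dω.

f(t) = e^{- 3 t} u\left(t\right)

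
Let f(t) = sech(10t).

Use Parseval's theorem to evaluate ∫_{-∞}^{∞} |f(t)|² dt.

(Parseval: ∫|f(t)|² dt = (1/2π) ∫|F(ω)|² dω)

∫|f(t)|² dt = \frac{1}{5}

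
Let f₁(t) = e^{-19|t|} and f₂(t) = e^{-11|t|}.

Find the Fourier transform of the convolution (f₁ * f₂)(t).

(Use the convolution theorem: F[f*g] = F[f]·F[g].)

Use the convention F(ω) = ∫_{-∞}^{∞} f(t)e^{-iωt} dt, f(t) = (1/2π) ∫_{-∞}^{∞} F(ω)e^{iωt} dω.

F[f₁*f₂](ω) = \frac{836}{\left(\omega^{2} + 121\right) \left(\omega^{2} + 361\right)}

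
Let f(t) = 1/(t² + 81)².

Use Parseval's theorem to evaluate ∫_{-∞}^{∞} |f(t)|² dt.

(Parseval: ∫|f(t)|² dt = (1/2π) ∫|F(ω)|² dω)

∫|f(t)|² dt = \frac{5 \pi}{76527504}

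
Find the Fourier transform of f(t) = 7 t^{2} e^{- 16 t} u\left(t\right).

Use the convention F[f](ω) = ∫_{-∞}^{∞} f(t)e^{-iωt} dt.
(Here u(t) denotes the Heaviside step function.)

F(ω) = \frac{14}{\left(i \omega + 16\right)^{3}}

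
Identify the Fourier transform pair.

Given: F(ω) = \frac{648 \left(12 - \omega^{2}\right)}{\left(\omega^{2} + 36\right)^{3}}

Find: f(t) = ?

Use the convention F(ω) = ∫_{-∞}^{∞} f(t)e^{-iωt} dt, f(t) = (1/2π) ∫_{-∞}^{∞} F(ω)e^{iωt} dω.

f(t) = 9 t^{2} e^{- 6 \left|{t}\right|}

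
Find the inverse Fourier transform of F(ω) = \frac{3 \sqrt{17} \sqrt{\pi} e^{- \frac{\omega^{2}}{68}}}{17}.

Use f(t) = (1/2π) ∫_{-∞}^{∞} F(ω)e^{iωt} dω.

f(t) = 3 e^{- 17 t^{2}}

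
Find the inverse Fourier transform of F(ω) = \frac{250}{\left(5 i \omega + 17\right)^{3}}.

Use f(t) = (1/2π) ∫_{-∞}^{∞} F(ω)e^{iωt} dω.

f(t) = t^{2} e^{- \frac{17 t}{5}} u\left(t\right)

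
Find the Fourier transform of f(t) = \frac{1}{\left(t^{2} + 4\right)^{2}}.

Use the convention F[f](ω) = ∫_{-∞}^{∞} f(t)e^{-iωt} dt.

F(ω) = \frac{\pi \left(2 \left|{\omega}\right| + 1\right) e^{- 2 \left|{\omega}\right|}}{16}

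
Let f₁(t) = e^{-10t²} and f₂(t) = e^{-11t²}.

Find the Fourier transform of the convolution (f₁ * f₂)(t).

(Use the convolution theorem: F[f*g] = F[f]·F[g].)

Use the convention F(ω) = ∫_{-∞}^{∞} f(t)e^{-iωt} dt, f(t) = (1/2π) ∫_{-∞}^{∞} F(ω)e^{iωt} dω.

F[f₁*f₂](ω) = \frac{\sqrt{110} \pi e^{- \frac{21 \omega^{2}}{440}}}{110}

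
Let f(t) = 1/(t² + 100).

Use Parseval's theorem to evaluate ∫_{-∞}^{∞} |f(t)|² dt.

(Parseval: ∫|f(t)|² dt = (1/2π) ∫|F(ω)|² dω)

∫|f(t)|² dt = \frac{\pi}{2000}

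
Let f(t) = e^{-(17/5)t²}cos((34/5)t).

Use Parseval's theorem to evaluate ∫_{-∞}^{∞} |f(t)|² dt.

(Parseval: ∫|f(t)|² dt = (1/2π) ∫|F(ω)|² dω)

∫|f(t)|² dt = \frac{\sqrt{170} \sqrt{\pi} \left(1 + e^{\frac{34}{5}}\right)}{68 e^{\frac{34}{5}}}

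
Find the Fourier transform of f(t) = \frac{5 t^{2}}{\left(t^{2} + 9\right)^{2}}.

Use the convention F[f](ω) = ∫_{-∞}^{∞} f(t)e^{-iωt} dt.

F(ω) = \frac{5 \pi \left(1 - 3 \left|{\omega}\right|\right) e^{- 3 \left|{\omega}\right|}}{6}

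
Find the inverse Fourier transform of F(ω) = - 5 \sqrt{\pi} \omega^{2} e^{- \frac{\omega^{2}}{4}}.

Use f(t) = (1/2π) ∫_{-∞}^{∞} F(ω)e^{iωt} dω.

f(t) = 5 \left(4 t^{2} - 2\right) e^{- t^{2}}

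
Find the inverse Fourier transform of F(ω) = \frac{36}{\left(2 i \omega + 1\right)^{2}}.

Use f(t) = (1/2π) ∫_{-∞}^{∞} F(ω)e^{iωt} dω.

f(t) = 9 t e^{- \frac{t}{2}} u\left(t\right)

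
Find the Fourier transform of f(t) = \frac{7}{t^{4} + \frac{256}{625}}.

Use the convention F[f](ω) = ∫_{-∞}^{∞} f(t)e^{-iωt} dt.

F(ω) = \frac{875 \pi e^{- \frac{2 \sqrt{2} \left|{\omega}\right|}{5}} \sin{\left(\frac{2 \sqrt{2} \left|{\omega}\right|}{5} + \frac{\pi}{4} \right)}}{64}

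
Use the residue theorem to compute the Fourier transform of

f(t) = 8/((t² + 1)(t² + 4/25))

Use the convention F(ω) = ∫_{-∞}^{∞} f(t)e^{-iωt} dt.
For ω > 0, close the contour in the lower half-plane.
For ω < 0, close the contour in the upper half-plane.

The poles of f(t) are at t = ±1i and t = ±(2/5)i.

Let g(z) = f(z)e^{-iωz}; for large |z| the factor e^{-iωz} decays in the lower half-plane when ω > 0 and in the upper half-plane when ω < 0.

Case ω > 0 (lower half-plane, clockwise contour ⇒ F(ω) = -2πi·ΣRes):
  Res_{z = - i} g(z) = - \frac{100 i e^{- \omega}}{21}
  Res_{z = - \frac{2 i}{5}} g(z) = \frac{250 i e^{- \frac{2 \omega}{5}}}{21}
  F(ω) = -2πi·ΣRes = - \frac{200 \pi e^{- \omega}}{21} + \frac{500 \pi e^{- \frac{2 \omega}{5}}}{21}

Case ω < 0 (upper half-plane, counterclockwise contour ⇒ F(ω) = +2πi·ΣRes):
  Res_{z = i} g(z) = \frac{100 i e^{\omega}}{21}
  Res_{z = \frac{2 i}{5}} g(z) = - \frac{250 i e^{\frac{2 \omega}{5}}}{21}
  F(ω) = 2πi·ΣRes = \frac{100 \pi \left(5 e^{\frac{2 \omega}{5}} - 2 e^{\omega}\right)}{21}

Both cases combine into a single formula in |ω|:

F(ω) = - \frac{200 \pi e^{- \left|{\omega}\right|}}{21} + \frac{500 \pi e^{- \frac{2 \left|{\omega}\right|}{5}}}{21}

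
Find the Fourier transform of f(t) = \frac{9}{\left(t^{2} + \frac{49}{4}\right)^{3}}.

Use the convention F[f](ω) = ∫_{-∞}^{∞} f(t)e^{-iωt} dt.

F(ω) = \frac{9 \pi \left(49 \omega^{2} + 42 \left|{\omega}\right| + 12\right) e^{- \frac{7 \left|{\omega}\right|}{2}}}{16807}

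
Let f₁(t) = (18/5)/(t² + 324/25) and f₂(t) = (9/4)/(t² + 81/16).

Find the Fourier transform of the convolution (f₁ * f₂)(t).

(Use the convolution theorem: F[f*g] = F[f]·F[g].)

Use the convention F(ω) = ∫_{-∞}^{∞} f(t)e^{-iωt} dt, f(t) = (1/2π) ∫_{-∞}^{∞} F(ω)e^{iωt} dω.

F[f₁*f₂](ω) = \pi^{2} e^{- \frac{117 \left|{\omega}\right|}{20}}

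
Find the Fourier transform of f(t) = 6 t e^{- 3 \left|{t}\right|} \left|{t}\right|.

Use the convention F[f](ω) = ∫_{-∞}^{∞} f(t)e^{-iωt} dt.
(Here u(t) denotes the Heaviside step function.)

F(ω) = \frac{24 i \omega \left(\omega^{2} - 27\right)}{\left(\omega^{2} + 9\right)^{3}}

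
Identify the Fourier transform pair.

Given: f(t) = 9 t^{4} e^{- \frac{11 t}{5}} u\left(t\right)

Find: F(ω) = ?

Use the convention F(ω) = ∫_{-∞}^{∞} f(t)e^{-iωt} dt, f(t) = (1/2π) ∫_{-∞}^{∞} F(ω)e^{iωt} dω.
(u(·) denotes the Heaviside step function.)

F(ω) = \frac{675000}{\left(5 i \omega + 11\right)^{5}}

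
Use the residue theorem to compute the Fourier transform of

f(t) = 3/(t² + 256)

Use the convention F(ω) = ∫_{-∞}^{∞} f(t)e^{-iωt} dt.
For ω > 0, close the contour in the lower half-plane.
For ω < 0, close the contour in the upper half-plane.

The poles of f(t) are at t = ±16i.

Let g(z) = f(z)e^{-iωz}; for large |z| the factor e^{-iωz} decays in the lower half-plane when ω > 0 and in the upper half-plane when ω < 0.

Case ω > 0 (lower half-plane, clockwise contour ⇒ F(ω) = -2πi·ΣRes):
  Res_{z = - 16 i} g(z) = \frac{3 i e^{- 16 \omega}}{32}
  F(ω) = -2πi·ΣRes = \frac{3 \pi e^{- 16 \omega}}{16}

Case ω < 0 (upper half-plane, counterclockwise contour ⇒ F(ω) = +2πi·ΣRes):
  Res_{z = 16 i} g(z) = - \frac{3 i e^{16 \omega}}{32}
  F(ω) = 2πi·ΣRes = \frac{3 \pi e^{16 \omega}}{16}

Both cases combine into a single formula in |ω|:

F(ω) = \frac{3 \pi e^{- 16 \left|{\omega}\right|}}{16}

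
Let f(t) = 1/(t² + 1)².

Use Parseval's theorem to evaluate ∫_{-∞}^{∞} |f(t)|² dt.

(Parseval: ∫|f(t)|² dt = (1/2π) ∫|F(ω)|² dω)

∫|f(t)|² dt = \frac{5 \pi}{16}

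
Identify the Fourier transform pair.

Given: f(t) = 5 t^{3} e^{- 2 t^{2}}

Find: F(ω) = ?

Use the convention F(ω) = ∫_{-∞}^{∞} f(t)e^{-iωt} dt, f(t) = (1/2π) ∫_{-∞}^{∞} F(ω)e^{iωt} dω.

F(ω) = \frac{5 \sqrt{2} i \sqrt{\pi} \omega \left(\omega^{2} - 12\right) e^{- \frac{\omega^{2}}{8}}}{128}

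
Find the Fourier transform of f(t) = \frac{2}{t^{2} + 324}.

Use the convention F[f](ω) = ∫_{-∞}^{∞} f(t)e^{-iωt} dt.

F(ω) = \frac{\pi e^{- 18 \left|{\omega}\right|}}{9}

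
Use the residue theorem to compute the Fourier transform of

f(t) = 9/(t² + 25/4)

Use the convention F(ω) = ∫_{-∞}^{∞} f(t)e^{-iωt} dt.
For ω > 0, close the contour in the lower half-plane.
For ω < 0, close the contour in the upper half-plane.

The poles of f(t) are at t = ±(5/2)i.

Let g(z) = f(z)e^{-iωz}; for large |z| the factor e^{-iωz} decays in the lower half-plane when ω > 0 and in the upper half-plane when ω < 0.

Case ω > 0 (lower half-plane, clockwise contour ⇒ F(ω) = -2πi·ΣRes):
  Res_{z = - \frac{5 i}{2}} g(z) = \frac{9 i e^{- \frac{5 \omega}{2}}}{5}
  F(ω) = -2πi·ΣRes = \frac{18 \pi e^{- \frac{5 \omega}{2}}}{5}

Case ω < 0 (upper half-plane, counterclockwise contour ⇒ F(ω) = +2πi·ΣRes):
  Res_{z = \frac{5 i}{2}} g(z) = - \frac{9 i e^{\frac{5 \omega}{2}}}{5}
  F(ω) = 2πi·ΣRes = \frac{18 \pi e^{\frac{5 \omega}{2}}}{5}

Both cases combine into a single formula in |ω|:

F(ω) = \frac{18 \pi e^{- \frac{5 \left|{\omega}\right|}{2}}}{5}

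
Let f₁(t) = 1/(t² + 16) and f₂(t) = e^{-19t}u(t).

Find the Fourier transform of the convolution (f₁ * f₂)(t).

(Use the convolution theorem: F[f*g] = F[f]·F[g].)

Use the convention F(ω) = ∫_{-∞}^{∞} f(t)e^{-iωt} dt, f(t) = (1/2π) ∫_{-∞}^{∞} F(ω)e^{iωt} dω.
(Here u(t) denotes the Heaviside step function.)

F[f₁*f₂](ω) = \frac{\pi e^{- 4 \left|{\omega}\right|}}{4 \left(i \omega + 19\right)}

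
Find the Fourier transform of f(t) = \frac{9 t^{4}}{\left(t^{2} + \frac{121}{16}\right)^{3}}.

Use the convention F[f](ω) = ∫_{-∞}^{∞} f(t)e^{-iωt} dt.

F(ω) = \frac{9 \pi \left(121 \omega^{2} - 220 \left|{\omega}\right| + 48\right) e^{- \frac{11 \left|{\omega}\right|}{4}}}{352}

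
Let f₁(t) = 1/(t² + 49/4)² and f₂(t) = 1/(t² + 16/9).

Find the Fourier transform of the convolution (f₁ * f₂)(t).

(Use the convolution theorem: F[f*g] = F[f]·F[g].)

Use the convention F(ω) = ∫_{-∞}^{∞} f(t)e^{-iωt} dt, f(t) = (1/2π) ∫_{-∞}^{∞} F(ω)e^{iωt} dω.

F[f₁*f₂](ω) = \frac{3 \pi^{2} \left(7 \left|{\omega}\right| + 2\right) e^{- \frac{29 \left|{\omega}\right|}{6}}}{686}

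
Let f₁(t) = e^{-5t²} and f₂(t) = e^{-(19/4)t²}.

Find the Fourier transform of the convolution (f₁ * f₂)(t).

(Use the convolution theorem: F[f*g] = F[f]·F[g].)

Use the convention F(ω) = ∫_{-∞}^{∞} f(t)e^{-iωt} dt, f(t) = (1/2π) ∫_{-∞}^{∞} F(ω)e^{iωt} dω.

F[f₁*f₂](ω) = \frac{2 \sqrt{95} \pi e^{- \frac{39 \omega^{2}}{380}}}{95}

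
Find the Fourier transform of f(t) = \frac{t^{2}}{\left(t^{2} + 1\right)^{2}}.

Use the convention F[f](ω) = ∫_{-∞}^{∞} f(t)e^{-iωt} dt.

F(ω) = \frac{\pi \left(1 - \left|{\omega}\right|\right) e^{- \left|{\omega}\right|}}{2}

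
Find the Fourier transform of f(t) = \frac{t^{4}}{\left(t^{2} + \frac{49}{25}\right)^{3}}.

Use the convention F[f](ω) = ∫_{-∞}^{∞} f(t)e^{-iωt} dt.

F(ω) = \frac{\pi \left(49 \omega^{2} - 175 \left|{\omega}\right| + 75\right) e^{- \frac{7 \left|{\omega}\right|}{5}}}{280}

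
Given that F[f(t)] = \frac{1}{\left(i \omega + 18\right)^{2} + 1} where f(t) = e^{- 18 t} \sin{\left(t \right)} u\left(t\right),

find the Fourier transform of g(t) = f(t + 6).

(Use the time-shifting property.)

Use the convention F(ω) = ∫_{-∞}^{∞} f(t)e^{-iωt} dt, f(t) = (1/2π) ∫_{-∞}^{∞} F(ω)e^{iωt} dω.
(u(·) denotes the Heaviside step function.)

F[g](ω) = \frac{e^{6 i \omega}}{\left(i \omega + 18\right)^{2} + 1}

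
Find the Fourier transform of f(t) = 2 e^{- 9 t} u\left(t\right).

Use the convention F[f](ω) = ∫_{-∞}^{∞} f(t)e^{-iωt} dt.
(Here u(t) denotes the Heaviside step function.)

F(ω) = \frac{2}{i \omega + 9}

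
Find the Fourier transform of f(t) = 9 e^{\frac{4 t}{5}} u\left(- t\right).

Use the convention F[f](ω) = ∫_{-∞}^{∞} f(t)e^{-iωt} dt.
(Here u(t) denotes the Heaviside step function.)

F(ω) = - \frac{45}{5 i \omega - 4}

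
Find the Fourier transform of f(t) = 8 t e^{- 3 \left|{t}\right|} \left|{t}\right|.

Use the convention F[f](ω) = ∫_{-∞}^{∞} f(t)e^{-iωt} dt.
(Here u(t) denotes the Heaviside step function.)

F(ω) = \frac{32 i \omega \left(\omega^{2} - 27\right)}{\left(\omega^{2} + 9\right)^{3}}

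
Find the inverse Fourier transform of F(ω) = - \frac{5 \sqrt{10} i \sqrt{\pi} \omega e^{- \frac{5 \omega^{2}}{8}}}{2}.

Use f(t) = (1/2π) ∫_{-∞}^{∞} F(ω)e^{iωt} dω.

f(t) = 4 t e^{- \frac{2 t^{2}}{5}}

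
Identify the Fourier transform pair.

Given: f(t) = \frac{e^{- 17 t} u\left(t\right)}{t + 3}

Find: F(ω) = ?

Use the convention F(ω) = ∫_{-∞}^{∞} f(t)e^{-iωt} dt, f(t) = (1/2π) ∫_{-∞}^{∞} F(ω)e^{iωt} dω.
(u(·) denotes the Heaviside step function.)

F(ω) = e^{3 i \omega + 51} \operatorname{E}_{1}\left(3 i \omega + 51\right)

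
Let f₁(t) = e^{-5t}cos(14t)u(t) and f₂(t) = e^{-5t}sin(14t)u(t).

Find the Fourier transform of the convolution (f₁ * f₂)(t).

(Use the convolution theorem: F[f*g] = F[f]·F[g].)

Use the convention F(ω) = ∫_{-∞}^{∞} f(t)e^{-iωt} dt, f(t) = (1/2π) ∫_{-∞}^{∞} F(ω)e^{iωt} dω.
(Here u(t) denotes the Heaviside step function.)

F[f₁*f₂](ω) = \frac{14 \left(i \omega + 5\right)}{\left(\left(i \omega + 5\right)^{2} + 196\right)^{2}}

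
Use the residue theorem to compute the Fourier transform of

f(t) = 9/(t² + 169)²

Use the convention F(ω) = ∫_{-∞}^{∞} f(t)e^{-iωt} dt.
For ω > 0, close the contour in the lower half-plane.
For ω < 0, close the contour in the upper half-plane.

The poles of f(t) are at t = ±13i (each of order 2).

Let g(z) = f(z)e^{-iωz}; for large |z| the factor e^{-iωz} decays in the lower half-plane when ω > 0 and in the upper half-plane when ω < 0.

Case ω > 0 (lower half-plane, clockwise contour ⇒ F(ω) = -2πi·ΣRes):
  Res_{z = - 13 i} g(z) = \frac{9 i \left(13 \omega + 1\right) e^{- 13 \omega}}{8788} (pole of order 2)
  F(ω) = -2πi·ΣRes = \frac{9 \pi \left(13 \omega + 1\right) e^{- 13 \omega}}{4394}

Case ω < 0 (upper half-plane, counterclockwise contour ⇒ F(ω) = +2πi·ΣRes):
  Res_{z = 13 i} g(z) = \frac{9 i \left(13 \omega - 1\right) e^{13 \omega}}{8788} (pole of order 2)
  F(ω) = 2πi·ΣRes = \frac{9 \pi \left(1 - 13 \omega\right) e^{13 \omega}}{4394}

Both cases combine into a single formula in |ω|:

F(ω) = \frac{9 \pi \left(13 \left|{\omega}\right| + 1\right) e^{- 13 \left|{\omega}\right|}}{4394}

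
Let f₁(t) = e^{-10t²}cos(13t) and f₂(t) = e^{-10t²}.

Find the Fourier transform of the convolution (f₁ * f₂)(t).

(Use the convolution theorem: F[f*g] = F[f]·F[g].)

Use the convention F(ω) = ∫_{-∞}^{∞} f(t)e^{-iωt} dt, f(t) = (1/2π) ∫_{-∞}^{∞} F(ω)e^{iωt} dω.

F[f₁*f₂](ω) = \frac{\pi \left(e^{\frac{13 \omega}{10}} + 1\right) e^{- \frac{\omega^{2}}{20} - \frac{13 \omega}{20} - \frac{169}{40}}}{20}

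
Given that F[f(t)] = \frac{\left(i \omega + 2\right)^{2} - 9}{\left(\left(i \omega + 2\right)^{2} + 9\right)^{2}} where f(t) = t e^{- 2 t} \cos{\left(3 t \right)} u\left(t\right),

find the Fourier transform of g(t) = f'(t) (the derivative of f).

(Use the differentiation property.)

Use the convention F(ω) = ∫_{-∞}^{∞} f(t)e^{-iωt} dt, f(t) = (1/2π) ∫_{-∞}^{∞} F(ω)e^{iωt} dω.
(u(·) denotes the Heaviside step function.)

F[g](ω) = \frac{i \omega \left(\left(i \omega + 2\right)^{2} - 9\right)}{\left(\left(i \omega + 2\right)^{2} + 9\right)^{2}}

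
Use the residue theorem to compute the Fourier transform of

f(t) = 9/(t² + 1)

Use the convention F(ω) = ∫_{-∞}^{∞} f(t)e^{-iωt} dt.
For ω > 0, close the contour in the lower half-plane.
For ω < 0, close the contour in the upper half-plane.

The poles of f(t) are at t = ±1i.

Let g(z) = f(z)e^{-iωz}; for large |z| the factor e^{-iωz} decays in the lower half-plane when ω > 0 and in the upper half-plane when ω < 0.

Case ω > 0 (lower half-plane, clockwise contour ⇒ F(ω) = -2πi·ΣRes):
  Res_{z = - i} g(z) = \frac{9 i e^{- \omega}}{2}
  F(ω) = -2πi·ΣRes = 9 \pi e^{- \omega}

Case ω < 0 (upper half-plane, counterclockwise contour ⇒ F(ω) = +2πi·ΣRes):
  Res_{z = i} g(z) = - \frac{9 i e^{\omega}}{2}
  F(ω) = 2πi·ΣRes = 9 \pi e^{\omega}

Both cases combine into a single formula in |ω|:

F(ω) = 9 \pi e^{- \left|{\omega}\right|}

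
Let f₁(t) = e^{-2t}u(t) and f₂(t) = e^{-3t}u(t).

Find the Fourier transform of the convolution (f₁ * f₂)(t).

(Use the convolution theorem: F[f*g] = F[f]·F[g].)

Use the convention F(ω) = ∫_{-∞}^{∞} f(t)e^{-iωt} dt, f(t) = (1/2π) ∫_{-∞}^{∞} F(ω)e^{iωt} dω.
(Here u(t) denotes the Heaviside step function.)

F[f₁*f₂](ω) = \frac{1}{\left(i \omega + 2\right) \left(i \omega + 3\right)}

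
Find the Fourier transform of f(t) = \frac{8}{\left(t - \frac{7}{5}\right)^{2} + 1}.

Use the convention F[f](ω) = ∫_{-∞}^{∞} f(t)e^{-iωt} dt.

F(ω) = 8 \pi e^{- \frac{7 i \omega}{5} - \left|{\omega}\right|}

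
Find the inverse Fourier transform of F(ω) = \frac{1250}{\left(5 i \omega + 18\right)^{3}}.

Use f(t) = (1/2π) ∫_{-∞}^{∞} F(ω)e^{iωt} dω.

f(t) = 5 t^{2} e^{- \frac{18 t}{5}} u\left(t\right)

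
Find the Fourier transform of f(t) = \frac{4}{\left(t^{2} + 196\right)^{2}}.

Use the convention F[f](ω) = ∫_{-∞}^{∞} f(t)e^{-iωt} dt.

F(ω) = \frac{\pi \left(14 \left|{\omega}\right| + 1\right) e^{- 14 \left|{\omega}\right|}}{1372}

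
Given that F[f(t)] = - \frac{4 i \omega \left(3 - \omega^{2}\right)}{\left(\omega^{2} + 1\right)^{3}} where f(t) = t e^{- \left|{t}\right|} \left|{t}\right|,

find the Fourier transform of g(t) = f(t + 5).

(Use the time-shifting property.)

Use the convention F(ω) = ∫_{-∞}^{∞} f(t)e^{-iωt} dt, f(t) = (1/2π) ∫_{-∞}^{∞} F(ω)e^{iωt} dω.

F[g](ω) = \frac{4 i \omega \left(\omega^{2} - 3\right) e^{5 i \omega}}{\left(\omega^{2} + 1\right)^{3}}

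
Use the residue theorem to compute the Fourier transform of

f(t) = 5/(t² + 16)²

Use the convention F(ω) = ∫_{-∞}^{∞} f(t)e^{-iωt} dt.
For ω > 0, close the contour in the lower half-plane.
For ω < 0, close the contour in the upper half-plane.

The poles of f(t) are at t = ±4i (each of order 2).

Let g(z) = f(z)e^{-iωz}; for large |z| the factor e^{-iωz} decays in the lower half-plane when ω > 0 and in the upper half-plane when ω < 0.

Case ω > 0 (lower half-plane, clockwise contour ⇒ F(ω) = -2πi·ΣRes):
  Res_{z = - 4 i} g(z) = \frac{5 i \left(4 \omega + 1\right) e^{- 4 \omega}}{256} (pole of order 2)
  F(ω) = -2πi·ΣRes = \frac{5 \pi \left(4 \omega + 1\right) e^{- 4 \omega}}{128}

Case ω < 0 (upper half-plane, counterclockwise contour ⇒ F(ω) = +2πi·ΣRes):
  Res_{z = 4 i} g(z) = \frac{5 i \left(4 \omega - 1\right) e^{4 \omega}}{256} (pole of order 2)
  F(ω) = 2πi·ΣRes = \frac{5 \pi \left(1 - 4 \omega\right) e^{4 \omega}}{128}

Both cases combine into a single formula in |ω|:

F(ω) = \frac{5 \pi \left(4 \left|{\omega}\right| + 1\right) e^{- 4 \left|{\omega}\right|}}{128}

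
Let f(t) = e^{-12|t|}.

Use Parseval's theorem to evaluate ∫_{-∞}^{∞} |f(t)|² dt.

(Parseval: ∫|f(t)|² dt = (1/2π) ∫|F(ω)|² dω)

∫|f(t)|² dt = \frac{1}{12}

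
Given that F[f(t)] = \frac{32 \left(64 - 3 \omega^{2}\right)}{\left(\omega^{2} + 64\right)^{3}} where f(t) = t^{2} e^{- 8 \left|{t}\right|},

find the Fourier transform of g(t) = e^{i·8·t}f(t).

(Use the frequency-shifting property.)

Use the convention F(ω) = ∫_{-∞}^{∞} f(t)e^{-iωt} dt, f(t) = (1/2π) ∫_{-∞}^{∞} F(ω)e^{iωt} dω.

F[g](ω) = \frac{32 \left(64 - 3 \left(\omega - 8\right)^{2}\right)}{\left(\left(\omega - 8\right)^{2} + 64\right)^{3}}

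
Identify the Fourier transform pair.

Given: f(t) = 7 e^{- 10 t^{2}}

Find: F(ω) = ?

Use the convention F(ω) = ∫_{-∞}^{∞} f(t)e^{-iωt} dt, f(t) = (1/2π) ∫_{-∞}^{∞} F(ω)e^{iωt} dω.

F(ω) = \frac{7 \sqrt{10} \sqrt{\pi} e^{- \frac{\omega^{2}}{40}}}{10}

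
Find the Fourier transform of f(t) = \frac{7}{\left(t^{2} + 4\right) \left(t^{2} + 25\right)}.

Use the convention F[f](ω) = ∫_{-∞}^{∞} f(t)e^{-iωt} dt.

F(ω) = \frac{\pi \left(5 e^{3 \left|{\omega}\right|} - 2\right) e^{- 5 \left|{\omega}\right|}}{30}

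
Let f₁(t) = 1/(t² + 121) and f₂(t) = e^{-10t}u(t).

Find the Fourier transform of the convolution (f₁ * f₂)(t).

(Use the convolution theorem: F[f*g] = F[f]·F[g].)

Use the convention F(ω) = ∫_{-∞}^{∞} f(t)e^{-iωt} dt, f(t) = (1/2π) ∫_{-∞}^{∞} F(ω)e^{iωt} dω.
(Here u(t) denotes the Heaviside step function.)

F[f₁*f₂](ω) = \frac{\pi e^{- 11 \left|{\omega}\right|}}{11 \left(i \omega + 10\right)}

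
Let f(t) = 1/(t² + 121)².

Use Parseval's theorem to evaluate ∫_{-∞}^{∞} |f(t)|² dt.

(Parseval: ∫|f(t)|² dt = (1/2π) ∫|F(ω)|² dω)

∫|f(t)|² dt = \frac{5 \pi}{311794736}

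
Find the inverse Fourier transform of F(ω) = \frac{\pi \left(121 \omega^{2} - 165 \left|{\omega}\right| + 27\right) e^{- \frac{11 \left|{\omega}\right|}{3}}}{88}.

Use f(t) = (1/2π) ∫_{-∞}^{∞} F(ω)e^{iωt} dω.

f(t) = \frac{3 t^{4}}{\left(t^{2} + \frac{121}{9}\right)^{3}}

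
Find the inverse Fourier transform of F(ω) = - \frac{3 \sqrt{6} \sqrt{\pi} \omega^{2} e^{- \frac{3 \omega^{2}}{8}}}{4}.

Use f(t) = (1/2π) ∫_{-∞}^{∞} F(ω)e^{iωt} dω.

f(t) = \left(\frac{8 t^{2}}{3} - 2\right) e^{- \frac{2 t^{2}}{3}}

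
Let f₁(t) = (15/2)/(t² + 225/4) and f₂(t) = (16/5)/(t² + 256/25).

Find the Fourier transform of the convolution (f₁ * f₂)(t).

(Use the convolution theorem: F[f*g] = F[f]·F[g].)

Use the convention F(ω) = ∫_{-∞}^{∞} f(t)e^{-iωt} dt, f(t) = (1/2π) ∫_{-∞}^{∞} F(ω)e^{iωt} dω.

F[f₁*f₂](ω) = \pi^{2} e^{- \frac{107 \left|{\omega}\right|}{10}}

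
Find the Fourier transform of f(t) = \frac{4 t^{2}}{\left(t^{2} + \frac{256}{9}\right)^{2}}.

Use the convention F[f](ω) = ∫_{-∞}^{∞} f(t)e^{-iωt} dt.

F(ω) = \frac{\pi \left(3 - 16 \left|{\omega}\right|\right) e^{- \frac{16 \left|{\omega}\right|}{3}}}{8}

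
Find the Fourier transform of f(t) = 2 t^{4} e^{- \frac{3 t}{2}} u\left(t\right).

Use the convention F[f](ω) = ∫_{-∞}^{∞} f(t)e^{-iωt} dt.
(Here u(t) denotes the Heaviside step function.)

F(ω) = \frac{1536}{\left(2 i \omega + 3\right)^{5}}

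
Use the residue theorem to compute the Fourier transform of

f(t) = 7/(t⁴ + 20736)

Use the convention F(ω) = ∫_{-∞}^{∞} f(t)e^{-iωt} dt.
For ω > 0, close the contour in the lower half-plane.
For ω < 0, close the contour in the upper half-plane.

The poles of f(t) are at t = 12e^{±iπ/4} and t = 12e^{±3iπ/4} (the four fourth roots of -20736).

Let g(z) = f(z)e^{-iωz}; for large |z| the factor e^{-iωz} decays in the lower half-plane when ω > 0 and in the upper half-plane when ω < 0.

Case ω > 0 (lower half-plane, clockwise contour ⇒ F(ω) = -2πi·ΣRes):
  Res_{z = - 6 \sqrt{2} - 6 \sqrt{2} i} g(z) = \frac{7 \sqrt{2} i \left(1 - i\right) e^{6 \sqrt{2} \omega \left(-1 + i\right)}}{13824}
  Res_{z = 6 \sqrt{2} - 6 \sqrt{2} i} g(z) = \frac{7 \sqrt{2} i \left(1 + i\right) e^{- 6 \sqrt{2} \omega \left(1 + i\right)}}{13824}
  F(ω) = -2πi·ΣRes = \frac{7 \sqrt{2} \pi \left(1 - i\right) \left(e^{12 \sqrt{2} i \omega} + i\right) e^{- 6 \sqrt{2} \omega \left(1 + i\right)}}{6912} = \frac{7 \pi e^{- 6 \sqrt{2} \omega} \sin{\left(6 \sqrt{2} \omega + \frac{\pi}{4} \right)}}{1728}

Case ω < 0 (upper half-plane, counterclockwise contour ⇒ F(ω) = +2πi·ΣRes):
  Res_{z = 6 \sqrt{2} + 6 \sqrt{2} i} g(z) = \frac{7 \sqrt{2} i \left(-1 + i\right) e^{6 \sqrt{2} \omega \left(1 - i\right)}}{13824}
  Res_{z = - 6 \sqrt{2} + 6 \sqrt{2} i} g(z) = \frac{7 \sqrt{2} \left(1 - i\right) e^{6 \sqrt{2} \omega \left(1 + i\right)}}{13824}
  F(ω) = 2πi·ΣRes = - \frac{7 \sqrt{2} i \pi \left(i \left(1 - i\right) e^{6 \sqrt{2} \omega \left(1 - i\right)} - \left(1 - i\right) e^{6 \sqrt{2} \omega \left(1 + i\right)}\right)}{6912} = \frac{7 \pi e^{6 \sqrt{2} \omega} \cos{\left(6 \sqrt{2} \omega + \frac{\pi}{4} \right)}}{1728}

Both cases combine into a single formula in |ω|:

F(ω) = \frac{7 \pi e^{- 6 \sqrt{2} \left|{\omega}\right|} \sin{\left(6 \sqrt{2} \left|{\omega}\right| + \frac{\pi}{4} \right)}}{1728}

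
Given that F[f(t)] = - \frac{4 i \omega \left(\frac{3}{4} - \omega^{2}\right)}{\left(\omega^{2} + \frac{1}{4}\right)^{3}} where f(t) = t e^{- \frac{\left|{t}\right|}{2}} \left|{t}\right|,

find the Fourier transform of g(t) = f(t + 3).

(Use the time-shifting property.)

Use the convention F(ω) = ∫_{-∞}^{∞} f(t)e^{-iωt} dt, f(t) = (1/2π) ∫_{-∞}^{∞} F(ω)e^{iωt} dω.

F[g](ω) = \frac{64 i \omega \left(4 \omega^{2} - 3\right) e^{3 i \omega}}{\left(4 \omega^{2} + 1\right)^{3}}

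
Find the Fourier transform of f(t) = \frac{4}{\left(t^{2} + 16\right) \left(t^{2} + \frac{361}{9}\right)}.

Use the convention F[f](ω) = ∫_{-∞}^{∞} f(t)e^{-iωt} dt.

F(ω) = \frac{9 \pi e^{- 4 \left|{\omega}\right|}}{217} - \frac{108 \pi e^{- \frac{19 \left|{\omega}\right|}{3}}}{4123}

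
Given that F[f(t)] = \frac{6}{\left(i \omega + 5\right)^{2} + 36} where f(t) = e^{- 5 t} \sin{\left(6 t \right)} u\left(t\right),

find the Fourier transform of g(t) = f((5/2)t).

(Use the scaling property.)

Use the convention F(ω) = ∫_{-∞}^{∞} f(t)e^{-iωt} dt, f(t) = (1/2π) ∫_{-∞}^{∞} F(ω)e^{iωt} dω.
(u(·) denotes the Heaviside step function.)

F[g](ω) = \frac{60}{\left(2 i \omega + 25\right)^{2} + 900}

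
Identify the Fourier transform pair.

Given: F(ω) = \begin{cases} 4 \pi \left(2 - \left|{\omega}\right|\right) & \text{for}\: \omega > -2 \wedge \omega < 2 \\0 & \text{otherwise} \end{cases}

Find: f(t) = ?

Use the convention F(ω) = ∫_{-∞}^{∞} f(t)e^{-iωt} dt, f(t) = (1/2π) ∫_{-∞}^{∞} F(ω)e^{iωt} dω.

f(t) = \frac{8 \sin^{2}{\left(t \right)}}{t^{2}}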